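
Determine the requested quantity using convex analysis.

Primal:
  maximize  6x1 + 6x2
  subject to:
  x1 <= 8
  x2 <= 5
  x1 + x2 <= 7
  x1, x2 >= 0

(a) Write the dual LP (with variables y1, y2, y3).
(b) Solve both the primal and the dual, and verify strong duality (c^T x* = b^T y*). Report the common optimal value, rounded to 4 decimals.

The standard primal-dual pair for 'max c^T x s.t. A x <= b, x >= 0' is:
  Dual:  min b^T y  s.t.  A^T y >= c,  y >= 0.

So the dual LP is:
  minimize  8y1 + 5y2 + 7y3
  subject to:
    y1 + y3 >= 6
    y2 + y3 >= 6
    y1, y2, y3 >= 0

Solving the primal: x* = (7, 0).
  primal value c^T x* = 42.
Solving the dual: y* = (0, 0, 6).
  dual value b^T y* = 42.
Strong duality: c^T x* = b^T y*. Confirmed.

42


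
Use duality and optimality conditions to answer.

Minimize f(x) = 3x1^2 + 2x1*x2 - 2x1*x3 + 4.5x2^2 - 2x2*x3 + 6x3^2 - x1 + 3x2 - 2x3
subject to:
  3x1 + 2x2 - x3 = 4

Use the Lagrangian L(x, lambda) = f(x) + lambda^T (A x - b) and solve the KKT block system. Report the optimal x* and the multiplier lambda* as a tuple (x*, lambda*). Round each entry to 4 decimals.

Form the Lagrangian:
  L(x, lambda) = (1/2) x^T Q x + c^T x + lambda^T (A x - b)
Stationarity (grad_x L = 0): Q x + c + A^T lambda = 0.
Primal feasibility: A x = b.

This gives the KKT block system:
  [ Q   A^T ] [ x     ]   [-c ]
  [ A    0  ] [ lambda ] = [ b ]

Solving the linear system:
  x*      = (1.4534, -0.082, 0.1962)
  lambda* = (-2.388)
  f(x*)   = 3.73

x* = (1.4534, -0.082, 0.1962), lambda* = (-2.388)


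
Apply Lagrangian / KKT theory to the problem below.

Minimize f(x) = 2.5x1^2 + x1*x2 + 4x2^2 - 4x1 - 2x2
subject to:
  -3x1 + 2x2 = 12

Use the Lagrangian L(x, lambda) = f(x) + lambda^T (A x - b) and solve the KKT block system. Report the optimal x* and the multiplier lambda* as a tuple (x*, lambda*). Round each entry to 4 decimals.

Form the Lagrangian:
  L(x, lambda) = (1/2) x^T Q x + c^T x + lambda^T (A x - b)
Stationarity (grad_x L = 0): Q x + c + A^T lambda = 0.
Primal feasibility: A x = b.

This gives the KKT block system:
  [ Q   A^T ] [ x     ]   [-c ]
  [ A    0  ] [ lambda ] = [ b ]

Solving the linear system:
  x*      = (-2.7308, 1.9038)
  lambda* = (-5.25)
  f(x*)   = 35.0577

x* = (-2.7308, 1.9038), lambda* = (-5.25)


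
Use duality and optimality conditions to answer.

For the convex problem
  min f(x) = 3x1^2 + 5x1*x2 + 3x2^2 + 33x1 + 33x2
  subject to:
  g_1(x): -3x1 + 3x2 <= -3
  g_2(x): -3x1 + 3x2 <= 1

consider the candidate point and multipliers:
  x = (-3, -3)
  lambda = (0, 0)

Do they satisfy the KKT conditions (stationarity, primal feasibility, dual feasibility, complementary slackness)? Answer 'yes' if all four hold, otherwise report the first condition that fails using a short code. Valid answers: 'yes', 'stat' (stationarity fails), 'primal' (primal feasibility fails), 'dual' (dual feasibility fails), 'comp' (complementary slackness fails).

Gradient of f: grad f(x) = Q x + c = (0, 0)
Constraint values g_i(x) = a_i^T x - b_i:
  g_1((-3, -3)) = 3
  g_2((-3, -3)) = -1
Stationarity residual: grad f(x) + sum_i lambda_i a_i = (0, 0)
  -> stationarity OK
Primal feasibility (all g_i <= 0): FAILS
Dual feasibility (all lambda_i >= 0): OK
Complementary slackness (lambda_i * g_i(x) = 0 for all i): OK

Verdict: the first failing condition is primal_feasibility -> primal.

primal


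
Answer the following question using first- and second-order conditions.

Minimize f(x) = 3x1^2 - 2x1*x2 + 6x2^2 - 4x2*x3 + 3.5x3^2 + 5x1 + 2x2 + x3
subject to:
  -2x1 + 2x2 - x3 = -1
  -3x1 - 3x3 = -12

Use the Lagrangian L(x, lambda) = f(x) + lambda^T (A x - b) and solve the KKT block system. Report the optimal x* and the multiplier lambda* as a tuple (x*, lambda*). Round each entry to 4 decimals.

Form the Lagrangian:
  L(x, lambda) = (1/2) x^T Q x + c^T x + lambda^T (A x - b)
Stationarity (grad_x L = 0): Q x + c + A^T lambda = 0.
Primal feasibility: A x = b.

This gives the KKT block system:
  [ Q   A^T ] [ x     ]   [-c ]
  [ A    0  ] [ lambda ] = [ b ]

Solving the linear system:
  x*      = (1.0556, 2.0278, 2.9444)
  lambda* = (-6.2222, 6.5741)
  f(x*)   = 42.4722

x* = (1.0556, 2.0278, 2.9444), lambda* = (-6.2222, 6.5741)


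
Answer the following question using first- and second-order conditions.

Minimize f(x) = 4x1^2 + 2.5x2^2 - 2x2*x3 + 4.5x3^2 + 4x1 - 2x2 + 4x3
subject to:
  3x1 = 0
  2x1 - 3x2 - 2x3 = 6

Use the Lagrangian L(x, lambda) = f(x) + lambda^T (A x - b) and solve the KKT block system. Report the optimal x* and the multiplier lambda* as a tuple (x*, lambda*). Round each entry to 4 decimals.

Form the Lagrangian:
  L(x, lambda) = (1/2) x^T Q x + c^T x + lambda^T (A x - b)
Stationarity (grad_x L = 0): Q x + c + A^T lambda = 0.
Primal feasibility: A x = b.

This gives the KKT block system:
  [ Q   A^T ] [ x     ]   [-c ]
  [ A    0  ] [ lambda ] = [ b ]

Solving the linear system:
  x*      = (0, -1.232, -1.152)
  lambda* = (-0.032, -1.952)
  f(x*)   = 4.784

x* = (0, -1.232, -1.152), lambda* = (-0.032, -1.952)


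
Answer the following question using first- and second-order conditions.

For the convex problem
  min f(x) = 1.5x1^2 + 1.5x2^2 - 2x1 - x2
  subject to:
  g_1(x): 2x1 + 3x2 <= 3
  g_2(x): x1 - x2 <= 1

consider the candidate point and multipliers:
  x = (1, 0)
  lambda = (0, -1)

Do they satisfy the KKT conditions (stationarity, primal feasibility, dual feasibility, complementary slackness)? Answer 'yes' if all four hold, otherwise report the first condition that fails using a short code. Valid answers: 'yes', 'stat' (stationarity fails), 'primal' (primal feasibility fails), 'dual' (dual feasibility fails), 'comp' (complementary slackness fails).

Gradient of f: grad f(x) = Q x + c = (1, -1)
Constraint values g_i(x) = a_i^T x - b_i:
  g_1((1, 0)) = -1
  g_2((1, 0)) = 0
Stationarity residual: grad f(x) + sum_i lambda_i a_i = (0, 0)
  -> stationarity OK
Primal feasibility (all g_i <= 0): OK
Dual feasibility (all lambda_i >= 0): FAILS
Complementary slackness (lambda_i * g_i(x) = 0 for all i): OK

Verdict: the first failing condition is dual_feasibility -> dual.

dual


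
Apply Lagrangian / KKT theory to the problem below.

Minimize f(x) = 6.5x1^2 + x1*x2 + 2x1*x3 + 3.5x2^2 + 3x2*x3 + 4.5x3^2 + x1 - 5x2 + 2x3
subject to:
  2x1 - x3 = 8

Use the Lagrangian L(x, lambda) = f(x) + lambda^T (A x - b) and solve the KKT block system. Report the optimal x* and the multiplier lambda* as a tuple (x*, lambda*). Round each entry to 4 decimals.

Form the Lagrangian:
  L(x, lambda) = (1/2) x^T Q x + c^T x + lambda^T (A x - b)
Stationarity (grad_x L = 0): Q x + c + A^T lambda = 0.
Primal feasibility: A x = b.

This gives the KKT block system:
  [ Q   A^T ] [ x     ]   [-c ]
  [ A    0  ] [ lambda ] = [ b ]

Solving the linear system:
  x*      = (2.52, 1.6229, -2.96)
  lambda* = (-14.7314)
  f(x*)   = 53.1686

x* = (2.52, 1.6229, -2.96), lambda* = (-14.7314)


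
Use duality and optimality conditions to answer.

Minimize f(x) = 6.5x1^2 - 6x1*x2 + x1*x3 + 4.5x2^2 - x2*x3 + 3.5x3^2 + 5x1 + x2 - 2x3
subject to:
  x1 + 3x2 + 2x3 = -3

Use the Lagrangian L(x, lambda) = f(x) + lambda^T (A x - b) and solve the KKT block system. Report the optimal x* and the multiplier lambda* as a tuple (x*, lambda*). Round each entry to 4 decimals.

Form the Lagrangian:
  L(x, lambda) = (1/2) x^T Q x + c^T x + lambda^T (A x - b)
Stationarity (grad_x L = 0): Q x + c + A^T lambda = 0.
Primal feasibility: A x = b.

This gives the KKT block system:
  [ Q   A^T ] [ x     ]   [-c ]
  [ A    0  ] [ lambda ] = [ b ]

Solving the linear system:
  x*      = (-0.8131, -0.817, 0.1321)
  lambda* = (0.5357)
  f(x*)   = -1.7698

x* = (-0.8131, -0.817, 0.1321), lambda* = (0.5357)


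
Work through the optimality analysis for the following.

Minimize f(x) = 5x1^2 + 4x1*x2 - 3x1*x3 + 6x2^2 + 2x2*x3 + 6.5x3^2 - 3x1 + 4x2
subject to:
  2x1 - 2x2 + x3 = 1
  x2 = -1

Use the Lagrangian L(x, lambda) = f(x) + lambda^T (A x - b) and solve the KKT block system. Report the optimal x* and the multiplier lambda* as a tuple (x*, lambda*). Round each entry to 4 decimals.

Form the Lagrangian:
  L(x, lambda) = (1/2) x^T Q x + c^T x + lambda^T (A x - b)
Stationarity (grad_x L = 0): Q x + c + A^T lambda = 0.
Primal feasibility: A x = b.

This gives the KKT block system:
  [ Q   A^T ] [ x     ]   [-c ]
  [ A    0  ] [ lambda ] = [ b ]

Solving the linear system:
  x*      = (-0.3514, -1, -0.2973)
  lambda* = (4.8108, 19.6216)
  f(x*)   = 5.9324

x* = (-0.3514, -1, -0.2973), lambda* = (4.8108, 19.6216)


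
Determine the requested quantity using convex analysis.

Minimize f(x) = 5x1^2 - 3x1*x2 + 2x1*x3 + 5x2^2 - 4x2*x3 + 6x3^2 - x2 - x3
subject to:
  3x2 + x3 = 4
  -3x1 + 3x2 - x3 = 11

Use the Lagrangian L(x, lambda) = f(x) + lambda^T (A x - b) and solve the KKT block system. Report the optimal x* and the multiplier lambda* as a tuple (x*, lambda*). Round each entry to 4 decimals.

Form the Lagrangian:
  L(x, lambda) = (1/2) x^T Q x + c^T x + lambda^T (A x - b)
Stationarity (grad_x L = 0): Q x + c + A^T lambda = 0.
Primal feasibility: A x = b.

This gives the KKT block system:
  [ Q   A^T ] [ x     ]   [-c ]
  [ A    0  ] [ lambda ] = [ b ]

Solving the linear system:
  x*      = (-2.3014, 1.3493, -0.0479)
  lambda* = (2.5228, -9.0525)
  f(x*)   = 44.0925

x* = (-2.3014, 1.3493, -0.0479), lambda* = (2.5228, -9.0525)


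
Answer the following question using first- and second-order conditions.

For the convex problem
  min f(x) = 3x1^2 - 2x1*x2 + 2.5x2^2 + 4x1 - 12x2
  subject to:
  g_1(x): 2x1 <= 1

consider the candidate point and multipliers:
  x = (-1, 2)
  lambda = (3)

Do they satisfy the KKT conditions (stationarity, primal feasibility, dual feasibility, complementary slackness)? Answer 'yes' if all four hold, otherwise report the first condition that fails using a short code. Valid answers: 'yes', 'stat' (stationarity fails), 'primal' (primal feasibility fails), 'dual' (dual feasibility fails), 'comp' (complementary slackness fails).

Gradient of f: grad f(x) = Q x + c = (-6, 0)
Constraint values g_i(x) = a_i^T x - b_i:
  g_1((-1, 2)) = -3
Stationarity residual: grad f(x) + sum_i lambda_i a_i = (0, 0)
  -> stationarity OK
Primal feasibility (all g_i <= 0): OK
Dual feasibility (all lambda_i >= 0): OK
Complementary slackness (lambda_i * g_i(x) = 0 for all i): FAILS

Verdict: the first failing condition is complementary_slackness -> comp.

comp


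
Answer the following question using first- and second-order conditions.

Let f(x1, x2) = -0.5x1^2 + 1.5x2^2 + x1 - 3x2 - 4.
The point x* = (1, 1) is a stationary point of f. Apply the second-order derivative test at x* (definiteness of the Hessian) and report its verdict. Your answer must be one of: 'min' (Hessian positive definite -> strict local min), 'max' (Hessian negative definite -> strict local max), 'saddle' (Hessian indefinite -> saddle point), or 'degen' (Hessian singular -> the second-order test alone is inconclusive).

Compute the Hessian H = grad^2 f:
  H = [[-1, 0], [0, 3]]
Verify stationarity: grad f(x*) = H x* + g = (0, 0).
Eigenvalues of H: -1, 3.
Eigenvalues have mixed signs, so H is indefinite -> x* is a saddle point.

saddle


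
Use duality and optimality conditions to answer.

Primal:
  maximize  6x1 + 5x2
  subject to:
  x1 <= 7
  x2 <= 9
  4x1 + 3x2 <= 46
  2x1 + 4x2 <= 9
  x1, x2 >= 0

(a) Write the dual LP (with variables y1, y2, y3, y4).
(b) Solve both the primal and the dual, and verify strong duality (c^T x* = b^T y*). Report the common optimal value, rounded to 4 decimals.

The standard primal-dual pair for 'max c^T x s.t. A x <= b, x >= 0' is:
  Dual:  min b^T y  s.t.  A^T y >= c,  y >= 0.

So the dual LP is:
  minimize  7y1 + 9y2 + 46y3 + 9y4
  subject to:
    y1 + 4y3 + 2y4 >= 6
    y2 + 3y3 + 4y4 >= 5
    y1, y2, y3, y4 >= 0

Solving the primal: x* = (4.5, 0).
  primal value c^T x* = 27.
Solving the dual: y* = (0, 0, 0, 3).
  dual value b^T y* = 27.
Strong duality: c^T x* = b^T y*. Confirmed.

27


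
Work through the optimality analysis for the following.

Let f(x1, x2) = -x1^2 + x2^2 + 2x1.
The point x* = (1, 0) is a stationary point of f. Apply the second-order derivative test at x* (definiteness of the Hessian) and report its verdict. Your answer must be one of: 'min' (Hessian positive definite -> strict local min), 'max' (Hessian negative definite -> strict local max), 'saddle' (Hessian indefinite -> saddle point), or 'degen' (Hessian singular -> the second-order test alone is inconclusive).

Compute the Hessian H = grad^2 f:
  H = [[-2, 0], [0, 2]]
Verify stationarity: grad f(x*) = H x* + g = (0, 0).
Eigenvalues of H: -2, 2.
Eigenvalues have mixed signs, so H is indefinite -> x* is a saddle point.

saddle


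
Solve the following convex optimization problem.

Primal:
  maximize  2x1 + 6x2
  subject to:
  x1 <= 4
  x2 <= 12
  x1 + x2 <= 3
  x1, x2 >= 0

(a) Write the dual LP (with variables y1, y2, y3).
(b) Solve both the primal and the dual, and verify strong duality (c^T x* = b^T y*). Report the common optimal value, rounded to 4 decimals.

The standard primal-dual pair for 'max c^T x s.t. A x <= b, x >= 0' is:
  Dual:  min b^T y  s.t.  A^T y >= c,  y >= 0.

So the dual LP is:
  minimize  4y1 + 12y2 + 3y3
  subject to:
    y1 + y3 >= 2
    y2 + y3 >= 6
    y1, y2, y3 >= 0

Solving the primal: x* = (0, 3).
  primal value c^T x* = 18.
Solving the dual: y* = (0, 0, 6).
  dual value b^T y* = 18.
Strong duality: c^T x* = b^T y*. Confirmed.

18


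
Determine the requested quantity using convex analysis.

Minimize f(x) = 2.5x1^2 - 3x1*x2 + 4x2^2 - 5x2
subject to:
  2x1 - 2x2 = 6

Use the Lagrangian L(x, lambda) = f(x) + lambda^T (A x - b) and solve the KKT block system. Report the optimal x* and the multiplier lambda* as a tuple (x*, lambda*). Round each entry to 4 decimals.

Form the Lagrangian:
  L(x, lambda) = (1/2) x^T Q x + c^T x + lambda^T (A x - b)
Stationarity (grad_x L = 0): Q x + c + A^T lambda = 0.
Primal feasibility: A x = b.

This gives the KKT block system:
  [ Q   A^T ] [ x     ]   [-c ]
  [ A    0  ] [ lambda ] = [ b ]

Solving the linear system:
  x*      = (2.8571, -0.1429)
  lambda* = (-7.3571)
  f(x*)   = 22.4286

x* = (2.8571, -0.1429), lambda* = (-7.3571)


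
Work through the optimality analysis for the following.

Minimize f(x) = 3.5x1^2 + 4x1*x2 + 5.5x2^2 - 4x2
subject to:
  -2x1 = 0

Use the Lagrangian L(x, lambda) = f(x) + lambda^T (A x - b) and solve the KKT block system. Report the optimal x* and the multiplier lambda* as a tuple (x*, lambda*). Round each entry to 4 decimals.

Form the Lagrangian:
  L(x, lambda) = (1/2) x^T Q x + c^T x + lambda^T (A x - b)
Stationarity (grad_x L = 0): Q x + c + A^T lambda = 0.
Primal feasibility: A x = b.

This gives the KKT block system:
  [ Q   A^T ] [ x     ]   [-c ]
  [ A    0  ] [ lambda ] = [ b ]

Solving the linear system:
  x*      = (0, 0.3636)
  lambda* = (0.7273)
  f(x*)   = -0.7273

x* = (0, 0.3636), lambda* = (0.7273)


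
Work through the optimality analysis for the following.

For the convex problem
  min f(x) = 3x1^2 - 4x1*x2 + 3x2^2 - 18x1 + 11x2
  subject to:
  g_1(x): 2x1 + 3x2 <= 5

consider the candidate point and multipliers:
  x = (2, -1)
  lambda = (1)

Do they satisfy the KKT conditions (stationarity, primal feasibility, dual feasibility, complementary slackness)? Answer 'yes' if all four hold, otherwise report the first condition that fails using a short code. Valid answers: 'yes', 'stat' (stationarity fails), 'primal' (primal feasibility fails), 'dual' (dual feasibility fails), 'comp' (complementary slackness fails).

Gradient of f: grad f(x) = Q x + c = (-2, -3)
Constraint values g_i(x) = a_i^T x - b_i:
  g_1((2, -1)) = -4
Stationarity residual: grad f(x) + sum_i lambda_i a_i = (0, 0)
  -> stationarity OK
Primal feasibility (all g_i <= 0): OK
Dual feasibility (all lambda_i >= 0): OK
Complementary slackness (lambda_i * g_i(x) = 0 for all i): FAILS

Verdict: the first failing condition is complementary_slackness -> comp.

comp


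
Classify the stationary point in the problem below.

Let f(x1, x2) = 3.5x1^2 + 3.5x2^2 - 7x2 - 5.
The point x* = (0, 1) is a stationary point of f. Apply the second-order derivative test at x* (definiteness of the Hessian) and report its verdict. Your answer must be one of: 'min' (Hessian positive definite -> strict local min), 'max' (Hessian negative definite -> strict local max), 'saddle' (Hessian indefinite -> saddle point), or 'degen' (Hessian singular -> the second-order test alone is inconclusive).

Compute the Hessian H = grad^2 f:
  H = [[7, 0], [0, 7]]
Verify stationarity: grad f(x*) = H x* + g = (0, 0).
Eigenvalues of H: 7, 7.
Both eigenvalues > 0, so H is positive definite -> x* is a strict local min.

min


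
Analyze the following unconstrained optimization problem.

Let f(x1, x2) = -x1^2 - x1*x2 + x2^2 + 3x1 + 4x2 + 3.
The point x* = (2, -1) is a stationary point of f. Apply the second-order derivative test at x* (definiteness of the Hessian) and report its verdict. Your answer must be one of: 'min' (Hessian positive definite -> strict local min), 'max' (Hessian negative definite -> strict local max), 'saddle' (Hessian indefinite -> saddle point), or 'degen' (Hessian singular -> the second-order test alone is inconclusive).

Compute the Hessian H = grad^2 f:
  H = [[-2, -1], [-1, 2]]
Verify stationarity: grad f(x*) = H x* + g = (0, 0).
Eigenvalues of H: -2.2361, 2.2361.
Eigenvalues have mixed signs, so H is indefinite -> x* is a saddle point.

saddle


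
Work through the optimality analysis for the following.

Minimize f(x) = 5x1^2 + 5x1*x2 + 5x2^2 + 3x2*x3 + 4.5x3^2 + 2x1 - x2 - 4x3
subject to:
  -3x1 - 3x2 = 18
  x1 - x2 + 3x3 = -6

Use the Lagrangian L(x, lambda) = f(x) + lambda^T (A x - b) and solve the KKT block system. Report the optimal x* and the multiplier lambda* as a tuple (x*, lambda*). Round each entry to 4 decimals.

Form the Lagrangian:
  L(x, lambda) = (1/2) x^T Q x + c^T x + lambda^T (A x - b)
Stationarity (grad_x L = 0): Q x + c + A^T lambda = 0.
Primal feasibility: A x = b.

This gives the KKT block system:
  [ Q   A^T ] [ x     ]   [-c ]
  [ A    0  ] [ lambda ] = [ b ]

Solving the linear system:
  x*      = (-4.6481, -1.3519, -0.9012)
  lambda* = (-15.284, 5.3889)
  f(x*)   = 151.5525

x* = (-4.6481, -1.3519, -0.9012), lambda* = (-15.284, 5.3889)


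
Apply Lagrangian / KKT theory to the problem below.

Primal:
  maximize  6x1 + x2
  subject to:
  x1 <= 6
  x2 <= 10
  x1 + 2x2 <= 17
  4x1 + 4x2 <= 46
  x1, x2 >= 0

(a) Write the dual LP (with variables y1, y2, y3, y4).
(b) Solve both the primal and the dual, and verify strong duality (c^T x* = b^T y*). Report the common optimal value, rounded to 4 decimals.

The standard primal-dual pair for 'max c^T x s.t. A x <= b, x >= 0' is:
  Dual:  min b^T y  s.t.  A^T y >= c,  y >= 0.

So the dual LP is:
  minimize  6y1 + 10y2 + 17y3 + 46y4
  subject to:
    y1 + y3 + 4y4 >= 6
    y2 + 2y3 + 4y4 >= 1
    y1, y2, y3, y4 >= 0

Solving the primal: x* = (6, 5.5).
  primal value c^T x* = 41.5.
Solving the dual: y* = (5, 0, 0, 0.25).
  dual value b^T y* = 41.5.
Strong duality: c^T x* = b^T y*. Confirmed.

41.5


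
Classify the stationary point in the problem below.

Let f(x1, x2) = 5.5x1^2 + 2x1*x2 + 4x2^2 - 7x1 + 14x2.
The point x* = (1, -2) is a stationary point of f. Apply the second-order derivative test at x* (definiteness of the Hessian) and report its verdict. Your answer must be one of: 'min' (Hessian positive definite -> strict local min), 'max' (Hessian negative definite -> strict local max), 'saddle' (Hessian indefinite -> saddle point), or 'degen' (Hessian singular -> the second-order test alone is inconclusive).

Compute the Hessian H = grad^2 f:
  H = [[11, 2], [2, 8]]
Verify stationarity: grad f(x*) = H x* + g = (0, 0).
Eigenvalues of H: 7, 12.
Both eigenvalues > 0, so H is positive definite -> x* is a strict local min.

min


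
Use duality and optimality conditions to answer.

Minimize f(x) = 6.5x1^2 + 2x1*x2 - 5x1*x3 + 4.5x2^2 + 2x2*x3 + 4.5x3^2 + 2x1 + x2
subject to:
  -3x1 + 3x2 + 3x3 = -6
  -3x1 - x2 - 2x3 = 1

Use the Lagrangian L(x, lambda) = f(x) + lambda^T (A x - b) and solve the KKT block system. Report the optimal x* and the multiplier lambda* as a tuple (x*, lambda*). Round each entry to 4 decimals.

Form the Lagrangian:
  L(x, lambda) = (1/2) x^T Q x + c^T x + lambda^T (A x - b)
Stationarity (grad_x L = 0): Q x + c + A^T lambda = 0.
Primal feasibility: A x = b.

This gives the KKT block system:
  [ Q   A^T ] [ x     ]   [-c ]
  [ A    0  ] [ lambda ] = [ b ]

Solving the linear system:
  x*      = (0.3895, -1.0525, -0.558)
  lambda* = (2.8481, -0.2652)
  f(x*)   = 8.5401

x* = (0.3895, -1.0525, -0.558), lambda* = (2.8481, -0.2652)


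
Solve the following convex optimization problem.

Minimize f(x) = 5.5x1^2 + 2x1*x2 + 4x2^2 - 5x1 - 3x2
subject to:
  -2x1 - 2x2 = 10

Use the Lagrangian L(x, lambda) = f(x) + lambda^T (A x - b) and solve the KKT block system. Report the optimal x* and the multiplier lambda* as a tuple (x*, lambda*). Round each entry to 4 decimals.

Form the Lagrangian:
  L(x, lambda) = (1/2) x^T Q x + c^T x + lambda^T (A x - b)
Stationarity (grad_x L = 0): Q x + c + A^T lambda = 0.
Primal feasibility: A x = b.

This gives the KKT block system:
  [ Q   A^T ] [ x     ]   [-c ]
  [ A    0  ] [ lambda ] = [ b ]

Solving the linear system:
  x*      = (-1.8667, -3.1333)
  lambda* = (-15.9)
  f(x*)   = 88.8667

x* = (-1.8667, -3.1333), lambda* = (-15.9)


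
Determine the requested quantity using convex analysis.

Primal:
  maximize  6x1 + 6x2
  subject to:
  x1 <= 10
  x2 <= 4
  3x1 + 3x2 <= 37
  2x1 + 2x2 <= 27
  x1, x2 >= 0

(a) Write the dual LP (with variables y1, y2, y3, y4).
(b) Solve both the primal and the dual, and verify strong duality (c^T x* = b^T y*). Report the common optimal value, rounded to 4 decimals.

The standard primal-dual pair for 'max c^T x s.t. A x <= b, x >= 0' is:
  Dual:  min b^T y  s.t.  A^T y >= c,  y >= 0.

So the dual LP is:
  minimize  10y1 + 4y2 + 37y3 + 27y4
  subject to:
    y1 + 3y3 + 2y4 >= 6
    y2 + 3y3 + 2y4 >= 6
    y1, y2, y3, y4 >= 0

Solving the primal: x* = (8.3333, 4).
  primal value c^T x* = 74.
Solving the dual: y* = (0, 0, 2, 0).
  dual value b^T y* = 74.
Strong duality: c^T x* = b^T y*. Confirmed.

74


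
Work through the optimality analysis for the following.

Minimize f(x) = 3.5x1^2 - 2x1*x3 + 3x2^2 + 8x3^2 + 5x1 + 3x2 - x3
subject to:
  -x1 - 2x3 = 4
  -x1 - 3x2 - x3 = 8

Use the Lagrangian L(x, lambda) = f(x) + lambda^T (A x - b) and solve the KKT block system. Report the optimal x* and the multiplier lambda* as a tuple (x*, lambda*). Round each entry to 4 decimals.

Form the Lagrangian:
  L(x, lambda) = (1/2) x^T Q x + c^T x + lambda^T (A x - b)
Stationarity (grad_x L = 0): Q x + c + A^T lambda = 0.
Primal feasibility: A x = b.

This gives the KKT block system:
  [ Q   A^T ] [ x     ]   [-c ]
  [ A    0  ] [ lambda ] = [ b ]

Solving the linear system:
  x*      = (-2.0506, -1.6582, -0.9747)
  lambda* = (-5.0886, -2.3165)
  f(x*)   = 12.3165

x* = (-2.0506, -1.6582, -0.9747), lambda* = (-5.0886, -2.3165)


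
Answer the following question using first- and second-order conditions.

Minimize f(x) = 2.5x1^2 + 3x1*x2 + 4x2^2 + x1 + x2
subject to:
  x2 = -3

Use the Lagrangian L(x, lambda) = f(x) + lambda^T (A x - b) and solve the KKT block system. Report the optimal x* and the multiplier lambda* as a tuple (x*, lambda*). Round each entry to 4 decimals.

Form the Lagrangian:
  L(x, lambda) = (1/2) x^T Q x + c^T x + lambda^T (A x - b)
Stationarity (grad_x L = 0): Q x + c + A^T lambda = 0.
Primal feasibility: A x = b.

This gives the KKT block system:
  [ Q   A^T ] [ x     ]   [-c ]
  [ A    0  ] [ lambda ] = [ b ]

Solving the linear system:
  x*      = (1.6, -3)
  lambda* = (18.2)
  f(x*)   = 26.6

x* = (1.6, -3), lambda* = (18.2)


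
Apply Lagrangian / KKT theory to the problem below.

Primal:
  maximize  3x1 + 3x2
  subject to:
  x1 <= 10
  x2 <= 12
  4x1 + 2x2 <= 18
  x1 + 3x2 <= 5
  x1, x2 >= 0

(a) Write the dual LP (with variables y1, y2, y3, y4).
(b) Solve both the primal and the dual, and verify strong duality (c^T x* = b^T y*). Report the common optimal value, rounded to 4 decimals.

The standard primal-dual pair for 'max c^T x s.t. A x <= b, x >= 0' is:
  Dual:  min b^T y  s.t.  A^T y >= c,  y >= 0.

So the dual LP is:
  minimize  10y1 + 12y2 + 18y3 + 5y4
  subject to:
    y1 + 4y3 + y4 >= 3
    y2 + 2y3 + 3y4 >= 3
    y1, y2, y3, y4 >= 0

Solving the primal: x* = (4.4, 0.2).
  primal value c^T x* = 13.8.
Solving the dual: y* = (0, 0, 0.6, 0.6).
  dual value b^T y* = 13.8.
Strong duality: c^T x* = b^T y*. Confirmed.

13.8


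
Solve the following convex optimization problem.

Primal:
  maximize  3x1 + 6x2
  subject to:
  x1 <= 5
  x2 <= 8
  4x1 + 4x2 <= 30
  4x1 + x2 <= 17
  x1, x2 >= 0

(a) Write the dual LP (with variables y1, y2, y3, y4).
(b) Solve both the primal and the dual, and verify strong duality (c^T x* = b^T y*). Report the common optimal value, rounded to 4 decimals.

The standard primal-dual pair for 'max c^T x s.t. A x <= b, x >= 0' is:
  Dual:  min b^T y  s.t.  A^T y >= c,  y >= 0.

So the dual LP is:
  minimize  5y1 + 8y2 + 30y3 + 17y4
  subject to:
    y1 + 4y3 + 4y4 >= 3
    y2 + 4y3 + y4 >= 6
    y1, y2, y3, y4 >= 0

Solving the primal: x* = (0, 7.5).
  primal value c^T x* = 45.
Solving the dual: y* = (0, 0, 1.5, 0).
  dual value b^T y* = 45.
Strong duality: c^T x* = b^T y*. Confirmed.

45


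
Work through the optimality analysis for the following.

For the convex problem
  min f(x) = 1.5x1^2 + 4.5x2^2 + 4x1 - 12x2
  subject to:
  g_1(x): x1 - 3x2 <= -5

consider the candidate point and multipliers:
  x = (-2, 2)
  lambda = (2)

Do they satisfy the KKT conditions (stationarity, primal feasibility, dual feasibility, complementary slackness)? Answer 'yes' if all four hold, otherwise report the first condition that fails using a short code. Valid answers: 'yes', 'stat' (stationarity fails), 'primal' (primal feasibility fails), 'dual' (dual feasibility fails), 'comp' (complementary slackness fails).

Gradient of f: grad f(x) = Q x + c = (-2, 6)
Constraint values g_i(x) = a_i^T x - b_i:
  g_1((-2, 2)) = -3
Stationarity residual: grad f(x) + sum_i lambda_i a_i = (0, 0)
  -> stationarity OK
Primal feasibility (all g_i <= 0): OK
Dual feasibility (all lambda_i >= 0): OK
Complementary slackness (lambda_i * g_i(x) = 0 for all i): FAILS

Verdict: the first failing condition is complementary_slackness -> comp.

comp


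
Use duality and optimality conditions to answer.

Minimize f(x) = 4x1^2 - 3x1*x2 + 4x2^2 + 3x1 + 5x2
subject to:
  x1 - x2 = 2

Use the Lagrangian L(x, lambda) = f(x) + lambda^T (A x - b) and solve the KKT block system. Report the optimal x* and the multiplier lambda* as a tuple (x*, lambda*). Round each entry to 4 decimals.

Form the Lagrangian:
  L(x, lambda) = (1/2) x^T Q x + c^T x + lambda^T (A x - b)
Stationarity (grad_x L = 0): Q x + c + A^T lambda = 0.
Primal feasibility: A x = b.

This gives the KKT block system:
  [ Q   A^T ] [ x     ]   [-c ]
  [ A    0  ] [ lambda ] = [ b ]

Solving the linear system:
  x*      = (0.2, -1.8)
  lambda* = (-10)
  f(x*)   = 5.8

x* = (0.2, -1.8), lambda* = (-10)


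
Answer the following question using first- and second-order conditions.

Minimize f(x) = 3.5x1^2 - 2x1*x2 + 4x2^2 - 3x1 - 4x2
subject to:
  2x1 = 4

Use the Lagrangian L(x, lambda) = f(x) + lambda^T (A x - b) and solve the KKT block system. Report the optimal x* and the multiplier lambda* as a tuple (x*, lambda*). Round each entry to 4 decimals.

Form the Lagrangian:
  L(x, lambda) = (1/2) x^T Q x + c^T x + lambda^T (A x - b)
Stationarity (grad_x L = 0): Q x + c + A^T lambda = 0.
Primal feasibility: A x = b.

This gives the KKT block system:
  [ Q   A^T ] [ x     ]   [-c ]
  [ A    0  ] [ lambda ] = [ b ]

Solving the linear system:
  x*      = (2, 1)
  lambda* = (-4.5)
  f(x*)   = 4

x* = (2, 1), lambda* = (-4.5)


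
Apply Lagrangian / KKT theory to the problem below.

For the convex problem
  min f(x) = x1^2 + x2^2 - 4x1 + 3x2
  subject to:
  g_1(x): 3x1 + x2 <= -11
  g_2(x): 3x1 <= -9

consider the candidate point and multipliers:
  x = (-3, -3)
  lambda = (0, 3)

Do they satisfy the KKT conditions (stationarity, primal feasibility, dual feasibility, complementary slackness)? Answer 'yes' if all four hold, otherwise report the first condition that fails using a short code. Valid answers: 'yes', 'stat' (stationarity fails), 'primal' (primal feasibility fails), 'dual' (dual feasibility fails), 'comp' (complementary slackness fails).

Gradient of f: grad f(x) = Q x + c = (-10, -3)
Constraint values g_i(x) = a_i^T x - b_i:
  g_1((-3, -3)) = -1
  g_2((-3, -3)) = 0
Stationarity residual: grad f(x) + sum_i lambda_i a_i = (-1, -3)
  -> stationarity FAILS
Primal feasibility (all g_i <= 0): OK
Dual feasibility (all lambda_i >= 0): OK
Complementary slackness (lambda_i * g_i(x) = 0 for all i): OK

Verdict: the first failing condition is stationarity -> stat.

stat


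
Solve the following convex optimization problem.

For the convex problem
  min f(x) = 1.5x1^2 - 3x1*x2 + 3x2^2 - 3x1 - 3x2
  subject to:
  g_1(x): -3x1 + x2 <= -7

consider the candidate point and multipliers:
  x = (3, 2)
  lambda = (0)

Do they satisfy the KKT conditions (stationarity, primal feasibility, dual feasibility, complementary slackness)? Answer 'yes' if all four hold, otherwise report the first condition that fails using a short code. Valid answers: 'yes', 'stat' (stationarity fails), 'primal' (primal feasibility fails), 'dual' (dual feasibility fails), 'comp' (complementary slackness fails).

Gradient of f: grad f(x) = Q x + c = (0, 0)
Constraint values g_i(x) = a_i^T x - b_i:
  g_1((3, 2)) = 0
Stationarity residual: grad f(x) + sum_i lambda_i a_i = (0, 0)
  -> stationarity OK
Primal feasibility (all g_i <= 0): OK
Dual feasibility (all lambda_i >= 0): OK
Complementary slackness (lambda_i * g_i(x) = 0 for all i): OK

Verdict: yes, KKT holds.

yes


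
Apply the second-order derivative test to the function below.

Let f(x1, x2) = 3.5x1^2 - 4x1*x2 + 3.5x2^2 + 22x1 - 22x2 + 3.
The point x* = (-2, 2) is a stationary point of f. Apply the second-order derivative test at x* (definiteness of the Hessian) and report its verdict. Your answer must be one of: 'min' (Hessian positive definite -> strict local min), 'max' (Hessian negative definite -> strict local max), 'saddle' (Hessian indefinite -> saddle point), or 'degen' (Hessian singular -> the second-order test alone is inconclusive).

Compute the Hessian H = grad^2 f:
  H = [[7, -4], [-4, 7]]
Verify stationarity: grad f(x*) = H x* + g = (0, 0).
Eigenvalues of H: 3, 11.
Both eigenvalues > 0, so H is positive definite -> x* is a strict local min.

min


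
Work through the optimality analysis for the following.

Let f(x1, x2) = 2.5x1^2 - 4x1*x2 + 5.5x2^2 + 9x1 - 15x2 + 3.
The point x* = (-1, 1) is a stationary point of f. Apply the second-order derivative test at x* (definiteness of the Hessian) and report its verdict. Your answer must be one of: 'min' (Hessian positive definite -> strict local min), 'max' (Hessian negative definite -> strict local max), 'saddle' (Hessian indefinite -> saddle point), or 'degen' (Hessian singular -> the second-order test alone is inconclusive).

Compute the Hessian H = grad^2 f:
  H = [[5, -4], [-4, 11]]
Verify stationarity: grad f(x*) = H x* + g = (0, 0).
Eigenvalues of H: 3, 13.
Both eigenvalues > 0, so H is positive definite -> x* is a strict local min.

min


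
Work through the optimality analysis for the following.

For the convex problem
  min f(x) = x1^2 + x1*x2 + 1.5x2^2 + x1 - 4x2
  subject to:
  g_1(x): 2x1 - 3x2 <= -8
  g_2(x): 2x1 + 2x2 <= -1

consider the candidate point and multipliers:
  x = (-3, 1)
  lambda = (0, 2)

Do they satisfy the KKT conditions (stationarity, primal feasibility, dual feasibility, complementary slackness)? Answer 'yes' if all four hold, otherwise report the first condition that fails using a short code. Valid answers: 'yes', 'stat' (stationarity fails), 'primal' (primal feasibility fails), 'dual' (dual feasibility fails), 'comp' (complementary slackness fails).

Gradient of f: grad f(x) = Q x + c = (-4, -4)
Constraint values g_i(x) = a_i^T x - b_i:
  g_1((-3, 1)) = -1
  g_2((-3, 1)) = -3
Stationarity residual: grad f(x) + sum_i lambda_i a_i = (0, 0)
  -> stationarity OK
Primal feasibility (all g_i <= 0): OK
Dual feasibility (all lambda_i >= 0): OK
Complementary slackness (lambda_i * g_i(x) = 0 for all i): FAILS

Verdict: the first failing condition is complementary_slackness -> comp.

comp


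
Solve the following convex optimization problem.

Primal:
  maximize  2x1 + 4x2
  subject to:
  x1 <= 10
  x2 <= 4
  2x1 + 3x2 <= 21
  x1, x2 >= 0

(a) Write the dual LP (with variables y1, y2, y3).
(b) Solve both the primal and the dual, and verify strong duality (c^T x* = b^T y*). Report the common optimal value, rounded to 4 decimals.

The standard primal-dual pair for 'max c^T x s.t. A x <= b, x >= 0' is:
  Dual:  min b^T y  s.t.  A^T y >= c,  y >= 0.

So the dual LP is:
  minimize  10y1 + 4y2 + 21y3
  subject to:
    y1 + 2y3 >= 2
    y2 + 3y3 >= 4
    y1, y2, y3 >= 0

Solving the primal: x* = (4.5, 4).
  primal value c^T x* = 25.
Solving the dual: y* = (0, 1, 1).
  dual value b^T y* = 25.
Strong duality: c^T x* = b^T y*. Confirmed.

25


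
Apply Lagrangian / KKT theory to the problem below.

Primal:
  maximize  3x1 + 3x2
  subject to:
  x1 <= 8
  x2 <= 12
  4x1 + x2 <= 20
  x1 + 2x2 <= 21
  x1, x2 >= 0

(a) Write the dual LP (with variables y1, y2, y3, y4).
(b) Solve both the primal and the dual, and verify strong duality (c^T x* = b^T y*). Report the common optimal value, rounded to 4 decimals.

The standard primal-dual pair for 'max c^T x s.t. A x <= b, x >= 0' is:
  Dual:  min b^T y  s.t.  A^T y >= c,  y >= 0.

So the dual LP is:
  minimize  8y1 + 12y2 + 20y3 + 21y4
  subject to:
    y1 + 4y3 + y4 >= 3
    y2 + y3 + 2y4 >= 3
    y1, y2, y3, y4 >= 0

Solving the primal: x* = (2.7143, 9.1429).
  primal value c^T x* = 35.5714.
Solving the dual: y* = (0, 0, 0.4286, 1.2857).
  dual value b^T y* = 35.5714.
Strong duality: c^T x* = b^T y*. Confirmed.

35.5714


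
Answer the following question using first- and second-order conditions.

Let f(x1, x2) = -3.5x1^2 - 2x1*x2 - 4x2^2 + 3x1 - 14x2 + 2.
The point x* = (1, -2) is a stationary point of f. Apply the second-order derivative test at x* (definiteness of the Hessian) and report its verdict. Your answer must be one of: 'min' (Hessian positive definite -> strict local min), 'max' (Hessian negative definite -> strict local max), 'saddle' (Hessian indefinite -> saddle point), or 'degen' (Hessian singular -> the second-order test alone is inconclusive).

Compute the Hessian H = grad^2 f:
  H = [[-7, -2], [-2, -8]]
Verify stationarity: grad f(x*) = H x* + g = (0, 0).
Eigenvalues of H: -9.5616, -5.4384.
Both eigenvalues < 0, so H is negative definite -> x* is a strict local max.

max


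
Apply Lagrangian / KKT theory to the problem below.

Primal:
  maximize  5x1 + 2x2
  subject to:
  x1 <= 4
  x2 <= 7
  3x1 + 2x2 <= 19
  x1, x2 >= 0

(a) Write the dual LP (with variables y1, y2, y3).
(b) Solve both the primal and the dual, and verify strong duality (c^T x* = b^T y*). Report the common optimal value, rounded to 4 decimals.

The standard primal-dual pair for 'max c^T x s.t. A x <= b, x >= 0' is:
  Dual:  min b^T y  s.t.  A^T y >= c,  y >= 0.

So the dual LP is:
  minimize  4y1 + 7y2 + 19y3
  subject to:
    y1 + 3y3 >= 5
    y2 + 2y3 >= 2
    y1, y2, y3 >= 0

Solving the primal: x* = (4, 3.5).
  primal value c^T x* = 27.
Solving the dual: y* = (2, 0, 1).
  dual value b^T y* = 27.
Strong duality: c^T x* = b^T y*. Confirmed.

27


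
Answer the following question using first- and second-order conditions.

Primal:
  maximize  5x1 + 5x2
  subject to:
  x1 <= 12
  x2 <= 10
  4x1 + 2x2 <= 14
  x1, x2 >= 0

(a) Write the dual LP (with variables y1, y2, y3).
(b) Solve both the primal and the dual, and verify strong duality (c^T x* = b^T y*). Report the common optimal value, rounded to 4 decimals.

The standard primal-dual pair for 'max c^T x s.t. A x <= b, x >= 0' is:
  Dual:  min b^T y  s.t.  A^T y >= c,  y >= 0.

So the dual LP is:
  minimize  12y1 + 10y2 + 14y3
  subject to:
    y1 + 4y3 >= 5
    y2 + 2y3 >= 5
    y1, y2, y3 >= 0

Solving the primal: x* = (0, 7).
  primal value c^T x* = 35.
Solving the dual: y* = (0, 0, 2.5).
  dual value b^T y* = 35.
Strong duality: c^T x* = b^T y*. Confirmed.

35


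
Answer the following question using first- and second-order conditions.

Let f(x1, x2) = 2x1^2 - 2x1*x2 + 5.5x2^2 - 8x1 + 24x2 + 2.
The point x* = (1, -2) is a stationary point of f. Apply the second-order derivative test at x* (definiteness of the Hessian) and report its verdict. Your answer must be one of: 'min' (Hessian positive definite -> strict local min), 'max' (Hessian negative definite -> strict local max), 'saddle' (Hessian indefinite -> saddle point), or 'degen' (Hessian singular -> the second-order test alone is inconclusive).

Compute the Hessian H = grad^2 f:
  H = [[4, -2], [-2, 11]]
Verify stationarity: grad f(x*) = H x* + g = (0, 0).
Eigenvalues of H: 3.4689, 11.5311.
Both eigenvalues > 0, so H is positive definite -> x* is a strict local min.

min


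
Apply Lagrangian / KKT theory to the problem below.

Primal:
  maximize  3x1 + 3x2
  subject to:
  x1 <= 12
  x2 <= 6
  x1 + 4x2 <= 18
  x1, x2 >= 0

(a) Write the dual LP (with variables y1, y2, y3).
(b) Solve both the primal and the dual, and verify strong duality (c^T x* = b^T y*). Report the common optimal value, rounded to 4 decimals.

The standard primal-dual pair for 'max c^T x s.t. A x <= b, x >= 0' is:
  Dual:  min b^T y  s.t.  A^T y >= c,  y >= 0.

So the dual LP is:
  minimize  12y1 + 6y2 + 18y3
  subject to:
    y1 + y3 >= 3
    y2 + 4y3 >= 3
    y1, y2, y3 >= 0

Solving the primal: x* = (12, 1.5).
  primal value c^T x* = 40.5.
Solving the dual: y* = (2.25, 0, 0.75).
  dual value b^T y* = 40.5.
Strong duality: c^T x* = b^T y*. Confirmed.

40.5


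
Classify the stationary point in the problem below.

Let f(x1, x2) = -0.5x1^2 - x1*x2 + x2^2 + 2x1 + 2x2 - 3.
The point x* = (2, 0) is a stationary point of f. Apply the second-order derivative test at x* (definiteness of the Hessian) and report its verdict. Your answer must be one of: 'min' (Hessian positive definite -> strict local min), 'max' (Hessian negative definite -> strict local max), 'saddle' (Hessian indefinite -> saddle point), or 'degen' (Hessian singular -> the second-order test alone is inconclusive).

Compute the Hessian H = grad^2 f:
  H = [[-1, -1], [-1, 2]]
Verify stationarity: grad f(x*) = H x* + g = (0, 0).
Eigenvalues of H: -1.3028, 2.3028.
Eigenvalues have mixed signs, so H is indefinite -> x* is a saddle point.

saddle


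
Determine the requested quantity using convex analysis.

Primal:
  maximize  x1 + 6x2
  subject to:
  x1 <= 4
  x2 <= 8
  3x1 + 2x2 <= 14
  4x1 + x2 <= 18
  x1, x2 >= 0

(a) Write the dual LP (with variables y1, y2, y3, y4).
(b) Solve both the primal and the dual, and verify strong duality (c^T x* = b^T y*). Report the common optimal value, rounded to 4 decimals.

The standard primal-dual pair for 'max c^T x s.t. A x <= b, x >= 0' is:
  Dual:  min b^T y  s.t.  A^T y >= c,  y >= 0.

So the dual LP is:
  minimize  4y1 + 8y2 + 14y3 + 18y4
  subject to:
    y1 + 3y3 + 4y4 >= 1
    y2 + 2y3 + y4 >= 6
    y1, y2, y3, y4 >= 0

Solving the primal: x* = (0, 7).
  primal value c^T x* = 42.
Solving the dual: y* = (0, 0, 3, 0).
  dual value b^T y* = 42.
Strong duality: c^T x* = b^T y*. Confirmed.

42


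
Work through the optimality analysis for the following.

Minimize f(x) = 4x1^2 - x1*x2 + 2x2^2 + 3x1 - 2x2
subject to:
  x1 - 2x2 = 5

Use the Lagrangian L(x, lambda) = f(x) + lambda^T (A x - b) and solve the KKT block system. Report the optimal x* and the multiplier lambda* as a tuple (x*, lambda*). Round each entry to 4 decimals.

Form the Lagrangian:
  L(x, lambda) = (1/2) x^T Q x + c^T x + lambda^T (A x - b)
Stationarity (grad_x L = 0): Q x + c + A^T lambda = 0.
Primal feasibility: A x = b.

This gives the KKT block system:
  [ Q   A^T ] [ x     ]   [-c ]
  [ A    0  ] [ lambda ] = [ b ]

Solving the linear system:
  x*      = (0.0625, -2.4688)
  lambda* = (-5.9688)
  f(x*)   = 17.4844

x* = (0.0625, -2.4688), lambda* = (-5.9688)
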